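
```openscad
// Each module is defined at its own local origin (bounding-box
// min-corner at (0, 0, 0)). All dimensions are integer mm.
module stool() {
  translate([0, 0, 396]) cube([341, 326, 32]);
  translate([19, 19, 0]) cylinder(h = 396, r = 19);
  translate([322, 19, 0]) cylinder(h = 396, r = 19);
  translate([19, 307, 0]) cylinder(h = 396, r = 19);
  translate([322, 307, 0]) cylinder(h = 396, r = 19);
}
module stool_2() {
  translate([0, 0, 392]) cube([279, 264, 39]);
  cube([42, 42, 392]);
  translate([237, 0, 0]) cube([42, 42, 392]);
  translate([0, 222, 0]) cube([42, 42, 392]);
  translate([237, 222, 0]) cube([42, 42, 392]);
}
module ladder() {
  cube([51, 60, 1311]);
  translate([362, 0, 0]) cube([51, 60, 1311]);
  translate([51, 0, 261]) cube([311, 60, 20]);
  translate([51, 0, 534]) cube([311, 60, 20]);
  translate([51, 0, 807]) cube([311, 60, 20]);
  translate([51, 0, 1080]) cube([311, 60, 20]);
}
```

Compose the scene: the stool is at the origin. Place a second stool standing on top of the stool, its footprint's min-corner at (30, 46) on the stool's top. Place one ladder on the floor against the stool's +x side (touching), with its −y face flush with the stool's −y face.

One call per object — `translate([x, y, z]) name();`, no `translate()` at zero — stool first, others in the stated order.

stool();
translate([30, 46, 428]) stool_2();
translate([341, 0, 0]) ladder();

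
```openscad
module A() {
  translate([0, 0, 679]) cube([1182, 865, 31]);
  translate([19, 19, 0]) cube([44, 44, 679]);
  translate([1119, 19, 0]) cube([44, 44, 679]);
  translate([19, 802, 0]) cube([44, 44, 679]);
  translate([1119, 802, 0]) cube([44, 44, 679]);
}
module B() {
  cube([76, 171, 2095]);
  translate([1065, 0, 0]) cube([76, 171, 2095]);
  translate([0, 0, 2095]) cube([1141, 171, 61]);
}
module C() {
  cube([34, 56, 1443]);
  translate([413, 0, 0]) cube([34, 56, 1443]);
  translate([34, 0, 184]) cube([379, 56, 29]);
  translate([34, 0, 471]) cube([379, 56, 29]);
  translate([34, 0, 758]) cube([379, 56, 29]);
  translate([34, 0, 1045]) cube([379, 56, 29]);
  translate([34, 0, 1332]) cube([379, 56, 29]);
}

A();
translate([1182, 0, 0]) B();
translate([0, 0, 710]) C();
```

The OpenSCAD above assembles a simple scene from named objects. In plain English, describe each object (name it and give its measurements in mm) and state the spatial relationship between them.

A is a table with a 1182×865 mm rectangular top, 31 mm thick, top surface at z = 710 mm, supported by four 44×44 mm square legs, each inset 19 mm from the nearest pair of top edges, running from the floor.

B is a door frame. The clear opening is 989 mm wide and 2095 mm high. Two 76 mm wide jambs, 171 mm deep, stand either side of the opening from the floor to the top of the opening. A 61 mm thick head sits across the top of both jambs, spanning the full outside width of the frame.

C is a straight ladder. Two 34×56 mm vertical rails, 1443 mm tall, stand 447 mm apart (outside-to-outside) with their front faces coplanar on the −y side. 5 rungs, each 56 mm deep and 29 mm tall, span between the inner faces of the rails, front faces flush with the rails. The lowest rung's underside is at z = 184 mm and rungs are spaced 287 mm apart (underside to underside).

The door frame is against the table's +x side, with their −y faces flush. The ladder is on top of the table.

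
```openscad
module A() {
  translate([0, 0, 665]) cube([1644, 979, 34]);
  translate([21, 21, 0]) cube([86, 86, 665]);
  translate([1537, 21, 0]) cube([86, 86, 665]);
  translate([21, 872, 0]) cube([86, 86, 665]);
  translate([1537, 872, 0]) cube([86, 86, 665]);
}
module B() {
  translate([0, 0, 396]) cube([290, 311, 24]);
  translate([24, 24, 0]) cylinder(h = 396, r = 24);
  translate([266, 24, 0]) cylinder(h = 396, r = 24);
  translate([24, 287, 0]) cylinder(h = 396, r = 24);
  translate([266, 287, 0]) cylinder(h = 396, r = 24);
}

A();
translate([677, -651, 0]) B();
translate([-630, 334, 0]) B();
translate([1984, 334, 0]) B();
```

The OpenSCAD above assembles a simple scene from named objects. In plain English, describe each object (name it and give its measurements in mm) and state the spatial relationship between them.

A is a table with a 1644×979 mm rectangular top, 34 mm thick, top surface at z = 699 mm, supported by four 86×86 mm square legs, each inset 21 mm from the nearest pair of top edges, running from the floor.

B is a four-legged stool. The seat is a 290×311×24 mm slab whose top surface is at z = 420 mm; four round legs, each 48 mm in diameter, run from the floor (z = 0) to the underside of the seat, each leg's axis is inset half a diameter from the nearest pair of seat edges (so the leg's bounding box is flush with the corner).

Three stools sit around the table at the −y, −x, +x sides.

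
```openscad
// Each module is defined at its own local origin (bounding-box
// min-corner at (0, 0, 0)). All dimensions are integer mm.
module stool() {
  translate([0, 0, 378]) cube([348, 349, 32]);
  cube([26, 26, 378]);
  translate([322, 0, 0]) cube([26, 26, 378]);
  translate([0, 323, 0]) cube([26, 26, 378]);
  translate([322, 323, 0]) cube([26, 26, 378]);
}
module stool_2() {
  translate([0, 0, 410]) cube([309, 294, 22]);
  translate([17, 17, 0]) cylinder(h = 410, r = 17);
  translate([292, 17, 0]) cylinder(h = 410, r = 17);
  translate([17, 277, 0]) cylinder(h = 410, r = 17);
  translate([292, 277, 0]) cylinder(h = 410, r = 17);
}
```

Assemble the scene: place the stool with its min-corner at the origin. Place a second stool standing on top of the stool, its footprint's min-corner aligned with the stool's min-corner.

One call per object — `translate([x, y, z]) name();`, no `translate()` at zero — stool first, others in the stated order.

stool();
translate([0, 0, 410]) stool_2();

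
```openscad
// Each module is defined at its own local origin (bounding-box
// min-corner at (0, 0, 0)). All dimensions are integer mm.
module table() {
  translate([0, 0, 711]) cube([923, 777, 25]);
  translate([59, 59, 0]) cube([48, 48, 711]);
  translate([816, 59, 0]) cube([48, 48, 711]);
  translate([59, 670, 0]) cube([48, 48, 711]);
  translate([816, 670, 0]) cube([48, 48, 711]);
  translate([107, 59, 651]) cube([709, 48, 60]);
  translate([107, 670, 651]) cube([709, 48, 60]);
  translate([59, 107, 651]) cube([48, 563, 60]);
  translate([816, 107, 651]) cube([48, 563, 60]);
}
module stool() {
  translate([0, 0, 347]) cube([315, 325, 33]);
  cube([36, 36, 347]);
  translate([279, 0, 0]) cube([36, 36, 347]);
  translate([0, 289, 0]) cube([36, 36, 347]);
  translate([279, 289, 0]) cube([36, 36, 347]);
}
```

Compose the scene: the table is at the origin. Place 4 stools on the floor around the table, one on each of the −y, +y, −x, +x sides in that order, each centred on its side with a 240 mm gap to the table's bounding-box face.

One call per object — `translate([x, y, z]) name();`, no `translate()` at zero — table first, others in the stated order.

table();
translate([304, -565, 0]) stool();
translate([304, 1017, 0]) stool();
translate([-555, 226, 0]) stool();
translate([1163, 226, 0]) stool();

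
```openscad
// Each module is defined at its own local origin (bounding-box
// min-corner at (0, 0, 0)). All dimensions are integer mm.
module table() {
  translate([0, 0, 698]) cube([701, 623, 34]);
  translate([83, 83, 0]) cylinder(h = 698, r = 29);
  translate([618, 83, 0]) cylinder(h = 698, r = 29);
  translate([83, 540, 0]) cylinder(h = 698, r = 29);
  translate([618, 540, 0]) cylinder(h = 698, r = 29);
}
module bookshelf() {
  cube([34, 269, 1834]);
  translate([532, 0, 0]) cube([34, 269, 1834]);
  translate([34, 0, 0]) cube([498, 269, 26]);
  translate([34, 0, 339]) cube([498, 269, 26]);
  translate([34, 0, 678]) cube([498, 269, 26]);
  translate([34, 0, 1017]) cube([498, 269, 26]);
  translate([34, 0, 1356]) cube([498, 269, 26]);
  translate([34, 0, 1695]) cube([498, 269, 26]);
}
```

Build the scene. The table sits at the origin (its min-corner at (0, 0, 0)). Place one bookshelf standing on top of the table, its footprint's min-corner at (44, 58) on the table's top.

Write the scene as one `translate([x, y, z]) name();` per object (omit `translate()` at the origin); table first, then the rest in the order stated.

table();
translate([44, 58, 732]) bookshelf();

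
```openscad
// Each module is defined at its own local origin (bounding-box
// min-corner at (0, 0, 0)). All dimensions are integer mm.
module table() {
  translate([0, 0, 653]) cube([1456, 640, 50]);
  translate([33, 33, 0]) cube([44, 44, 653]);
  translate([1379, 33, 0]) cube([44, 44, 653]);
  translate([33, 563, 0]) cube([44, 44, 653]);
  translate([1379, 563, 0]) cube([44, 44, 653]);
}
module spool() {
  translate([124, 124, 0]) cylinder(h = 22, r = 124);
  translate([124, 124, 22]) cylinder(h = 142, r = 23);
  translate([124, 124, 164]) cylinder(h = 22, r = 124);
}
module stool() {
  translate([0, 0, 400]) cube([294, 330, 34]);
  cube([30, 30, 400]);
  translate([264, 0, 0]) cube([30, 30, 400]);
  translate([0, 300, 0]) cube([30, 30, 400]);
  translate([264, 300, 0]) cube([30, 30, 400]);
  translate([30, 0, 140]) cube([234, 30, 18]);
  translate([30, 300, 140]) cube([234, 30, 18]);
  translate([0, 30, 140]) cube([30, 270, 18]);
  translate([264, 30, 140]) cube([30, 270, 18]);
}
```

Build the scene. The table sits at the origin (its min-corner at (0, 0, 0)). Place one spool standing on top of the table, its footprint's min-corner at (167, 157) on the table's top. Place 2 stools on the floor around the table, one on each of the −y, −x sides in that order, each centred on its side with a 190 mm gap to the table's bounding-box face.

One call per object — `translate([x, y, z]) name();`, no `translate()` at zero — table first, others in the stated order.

table();
translate([167, 157, 703]) spool();
translate([581, -520, 0]) stool();
translate([-484, 155, 0]) stool();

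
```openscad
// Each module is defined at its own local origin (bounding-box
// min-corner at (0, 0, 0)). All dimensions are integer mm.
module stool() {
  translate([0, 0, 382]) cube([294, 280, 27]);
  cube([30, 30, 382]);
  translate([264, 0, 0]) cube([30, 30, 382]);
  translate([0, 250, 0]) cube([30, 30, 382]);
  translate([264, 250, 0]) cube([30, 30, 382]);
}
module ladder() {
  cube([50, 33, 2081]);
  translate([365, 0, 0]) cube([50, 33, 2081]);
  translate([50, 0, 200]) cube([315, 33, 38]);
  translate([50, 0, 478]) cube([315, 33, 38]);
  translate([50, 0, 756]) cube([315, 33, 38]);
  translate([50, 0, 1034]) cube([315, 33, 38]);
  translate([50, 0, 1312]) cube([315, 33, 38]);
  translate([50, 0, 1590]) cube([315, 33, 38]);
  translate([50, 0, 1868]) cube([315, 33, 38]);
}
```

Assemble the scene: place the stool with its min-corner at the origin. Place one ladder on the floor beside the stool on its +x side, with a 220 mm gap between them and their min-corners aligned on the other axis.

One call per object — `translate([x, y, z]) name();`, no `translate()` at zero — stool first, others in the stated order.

stool();
translate([514, 0, 0]) ladder();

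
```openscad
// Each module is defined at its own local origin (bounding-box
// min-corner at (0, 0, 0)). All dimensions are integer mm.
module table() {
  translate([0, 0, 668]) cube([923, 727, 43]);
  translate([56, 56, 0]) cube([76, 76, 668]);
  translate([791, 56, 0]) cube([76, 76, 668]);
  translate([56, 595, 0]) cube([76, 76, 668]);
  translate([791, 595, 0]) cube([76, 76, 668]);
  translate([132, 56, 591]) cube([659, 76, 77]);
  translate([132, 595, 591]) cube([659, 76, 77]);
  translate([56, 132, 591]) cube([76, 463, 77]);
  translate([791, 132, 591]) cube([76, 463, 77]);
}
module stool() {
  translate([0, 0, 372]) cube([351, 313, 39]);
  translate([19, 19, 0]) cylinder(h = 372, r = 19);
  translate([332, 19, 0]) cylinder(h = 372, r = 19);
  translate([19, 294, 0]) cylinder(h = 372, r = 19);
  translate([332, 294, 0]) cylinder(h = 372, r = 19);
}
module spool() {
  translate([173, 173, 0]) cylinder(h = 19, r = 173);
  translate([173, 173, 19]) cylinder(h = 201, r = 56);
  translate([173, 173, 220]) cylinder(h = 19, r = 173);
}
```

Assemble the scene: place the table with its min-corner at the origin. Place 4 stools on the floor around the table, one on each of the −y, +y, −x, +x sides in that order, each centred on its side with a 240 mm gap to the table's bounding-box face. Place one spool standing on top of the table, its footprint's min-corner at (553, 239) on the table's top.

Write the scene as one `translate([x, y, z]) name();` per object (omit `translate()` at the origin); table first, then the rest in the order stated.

table();
translate([286, -553, 0]) stool();
translate([286, 967, 0]) stool();
translate([-591, 207, 0]) stool();
translate([1163, 207, 0]) stool();
translate([553, 239, 711]) spool();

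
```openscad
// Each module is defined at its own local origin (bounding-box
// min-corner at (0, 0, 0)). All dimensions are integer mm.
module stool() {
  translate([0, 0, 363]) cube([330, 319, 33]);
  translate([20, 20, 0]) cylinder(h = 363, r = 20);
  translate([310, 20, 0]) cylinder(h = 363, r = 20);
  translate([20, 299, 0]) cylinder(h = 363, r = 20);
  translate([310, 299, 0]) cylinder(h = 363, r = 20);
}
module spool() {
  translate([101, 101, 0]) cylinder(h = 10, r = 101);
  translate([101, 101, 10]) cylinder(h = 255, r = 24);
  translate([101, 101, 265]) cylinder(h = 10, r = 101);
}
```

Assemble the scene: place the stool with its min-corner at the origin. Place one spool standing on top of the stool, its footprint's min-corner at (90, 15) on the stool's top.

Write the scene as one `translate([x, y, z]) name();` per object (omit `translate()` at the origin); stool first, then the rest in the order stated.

stool();
translate([90, 15, 396]) spool();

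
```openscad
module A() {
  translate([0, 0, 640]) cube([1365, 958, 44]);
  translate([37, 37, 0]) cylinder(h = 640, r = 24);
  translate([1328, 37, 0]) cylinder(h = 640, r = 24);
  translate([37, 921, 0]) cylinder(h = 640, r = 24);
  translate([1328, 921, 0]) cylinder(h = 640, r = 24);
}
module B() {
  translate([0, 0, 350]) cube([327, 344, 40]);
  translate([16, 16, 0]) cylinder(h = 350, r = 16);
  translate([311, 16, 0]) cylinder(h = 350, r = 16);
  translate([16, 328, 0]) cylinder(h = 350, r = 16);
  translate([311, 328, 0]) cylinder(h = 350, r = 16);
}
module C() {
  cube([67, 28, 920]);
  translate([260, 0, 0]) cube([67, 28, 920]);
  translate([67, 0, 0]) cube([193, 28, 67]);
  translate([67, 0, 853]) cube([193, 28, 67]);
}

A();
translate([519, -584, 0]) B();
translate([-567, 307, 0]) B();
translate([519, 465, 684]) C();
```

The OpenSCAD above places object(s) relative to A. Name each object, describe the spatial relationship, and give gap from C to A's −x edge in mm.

A is a table. B is a stool. C is a picture frame. Two stools sit around the table at the −y, −x sides. The picture frame is on top of the table, centred. The gap from the picture frame to the table's −x edge is 519 mm.

The picture frame's min-x is at 519; the table's min-x is 0; gap = 519 mm.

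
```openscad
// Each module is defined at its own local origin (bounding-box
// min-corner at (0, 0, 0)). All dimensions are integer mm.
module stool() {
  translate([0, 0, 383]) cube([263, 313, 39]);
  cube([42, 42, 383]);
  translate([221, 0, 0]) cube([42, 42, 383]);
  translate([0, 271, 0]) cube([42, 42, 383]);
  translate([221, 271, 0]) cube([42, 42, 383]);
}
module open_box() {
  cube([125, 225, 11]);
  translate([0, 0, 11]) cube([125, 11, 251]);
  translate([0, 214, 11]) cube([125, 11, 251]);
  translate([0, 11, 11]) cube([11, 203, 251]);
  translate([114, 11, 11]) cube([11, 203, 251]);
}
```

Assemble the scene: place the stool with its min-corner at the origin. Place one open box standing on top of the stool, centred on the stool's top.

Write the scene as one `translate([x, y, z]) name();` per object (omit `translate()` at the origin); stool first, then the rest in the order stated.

stool();
translate([69, 44, 422]) open_box();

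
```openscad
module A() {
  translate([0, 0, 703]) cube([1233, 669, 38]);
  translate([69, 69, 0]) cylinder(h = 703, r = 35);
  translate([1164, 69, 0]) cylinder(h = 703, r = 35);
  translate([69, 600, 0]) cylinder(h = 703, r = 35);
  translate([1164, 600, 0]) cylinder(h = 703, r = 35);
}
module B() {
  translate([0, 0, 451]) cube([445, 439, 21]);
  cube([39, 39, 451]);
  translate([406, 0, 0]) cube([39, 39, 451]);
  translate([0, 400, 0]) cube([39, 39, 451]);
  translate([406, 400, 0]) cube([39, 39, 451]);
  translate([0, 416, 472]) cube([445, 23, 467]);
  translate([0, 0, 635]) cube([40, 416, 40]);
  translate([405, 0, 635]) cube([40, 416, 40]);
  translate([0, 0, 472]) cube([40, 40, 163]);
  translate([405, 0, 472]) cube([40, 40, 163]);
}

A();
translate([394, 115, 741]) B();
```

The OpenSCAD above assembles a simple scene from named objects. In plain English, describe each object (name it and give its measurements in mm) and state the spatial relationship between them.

A is a rectangular dining table. The top is 1233×669×38 mm with its upper surface at z = 741 mm. It stands on four round legs of 70 mm diameter, each leg's bounding box inset 34 mm from the nearest pair of top edges, running from the floor to the underside of the top.

B is a chair: 445×439 mm seat, 21 mm thick, top at z = 472 mm, on four 39 mm square corner legs flush with the seat edges. A 23 mm thick backrest slab spans the full seat width, extending 467 mm above the seat top, its back face flush with the seat's +y edge. Two armrests of 40×40 mm section run along each side from the seat's front edge to the front of the backrest, top faces 203 mm above the seat top and outer faces flush with the seat's x-edges; a 40×40 mm post under the front of each armrest stands on the seat at the front corner.

The chair is on top of the table, centred.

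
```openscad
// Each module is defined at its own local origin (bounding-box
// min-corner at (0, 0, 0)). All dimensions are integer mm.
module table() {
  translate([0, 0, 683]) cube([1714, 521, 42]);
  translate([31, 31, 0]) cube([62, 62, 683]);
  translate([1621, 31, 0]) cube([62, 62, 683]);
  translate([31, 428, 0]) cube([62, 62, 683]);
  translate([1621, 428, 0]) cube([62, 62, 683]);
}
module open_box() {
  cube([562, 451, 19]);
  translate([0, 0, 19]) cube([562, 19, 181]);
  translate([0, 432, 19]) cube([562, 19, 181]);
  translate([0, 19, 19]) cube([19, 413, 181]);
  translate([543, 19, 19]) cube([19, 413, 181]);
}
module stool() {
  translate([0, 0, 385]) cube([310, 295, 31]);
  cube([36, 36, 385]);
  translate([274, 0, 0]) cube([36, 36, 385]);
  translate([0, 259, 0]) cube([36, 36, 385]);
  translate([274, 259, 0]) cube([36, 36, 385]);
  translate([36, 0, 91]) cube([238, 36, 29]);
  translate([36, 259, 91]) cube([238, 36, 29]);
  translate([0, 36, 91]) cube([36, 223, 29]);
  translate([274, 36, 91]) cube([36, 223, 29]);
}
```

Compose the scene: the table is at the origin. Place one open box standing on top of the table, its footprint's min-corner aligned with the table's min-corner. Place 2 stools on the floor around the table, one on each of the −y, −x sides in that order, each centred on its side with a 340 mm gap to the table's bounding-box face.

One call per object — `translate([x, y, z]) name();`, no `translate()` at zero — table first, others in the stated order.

table();
translate([0, 0, 725]) open_box();
translate([702, -635, 0]) stool();
translate([-650, 113, 0]) stool();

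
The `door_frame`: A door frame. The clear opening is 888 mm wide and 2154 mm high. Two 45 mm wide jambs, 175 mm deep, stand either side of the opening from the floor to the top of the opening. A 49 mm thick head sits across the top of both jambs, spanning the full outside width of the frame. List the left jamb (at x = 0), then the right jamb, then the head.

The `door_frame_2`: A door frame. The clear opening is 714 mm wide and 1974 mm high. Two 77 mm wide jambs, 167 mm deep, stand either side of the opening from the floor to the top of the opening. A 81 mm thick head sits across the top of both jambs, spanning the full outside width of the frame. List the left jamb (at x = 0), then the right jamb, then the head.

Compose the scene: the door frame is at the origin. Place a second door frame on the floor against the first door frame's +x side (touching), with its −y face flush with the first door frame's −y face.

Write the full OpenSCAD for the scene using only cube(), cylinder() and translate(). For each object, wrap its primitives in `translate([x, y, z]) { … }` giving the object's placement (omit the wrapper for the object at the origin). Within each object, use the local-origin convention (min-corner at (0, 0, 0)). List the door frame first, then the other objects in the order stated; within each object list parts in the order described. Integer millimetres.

cube([45, 175, 2154]);
translate([933, 0, 0]) cube([45, 175, 2154]);
translate([0, 0, 2154]) cube([978, 175, 49]);
translate([978, 0, 0]) {
  cube([77, 167, 1974]);
  translate([791, 0, 0]) cube([77, 167, 1974]);
  translate([0, 0, 1974]) cube([868, 167, 81]);
}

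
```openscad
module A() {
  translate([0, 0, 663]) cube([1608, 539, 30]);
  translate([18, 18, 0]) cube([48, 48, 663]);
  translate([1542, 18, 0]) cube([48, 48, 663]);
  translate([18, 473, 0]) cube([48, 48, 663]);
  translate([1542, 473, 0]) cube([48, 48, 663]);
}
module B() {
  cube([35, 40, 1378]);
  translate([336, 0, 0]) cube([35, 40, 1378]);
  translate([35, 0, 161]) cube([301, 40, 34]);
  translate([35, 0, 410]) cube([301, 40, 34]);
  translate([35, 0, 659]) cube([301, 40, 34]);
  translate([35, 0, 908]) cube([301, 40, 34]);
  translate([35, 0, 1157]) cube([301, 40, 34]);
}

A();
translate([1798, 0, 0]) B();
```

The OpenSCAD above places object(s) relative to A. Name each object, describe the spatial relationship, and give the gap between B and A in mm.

The ladder's nearest face is 190 mm from the table's +x face.

A is a table. B is a ladder. The ladder is on the floor beside the table on its +x side. The gap between the ladder and the table is 190 mm.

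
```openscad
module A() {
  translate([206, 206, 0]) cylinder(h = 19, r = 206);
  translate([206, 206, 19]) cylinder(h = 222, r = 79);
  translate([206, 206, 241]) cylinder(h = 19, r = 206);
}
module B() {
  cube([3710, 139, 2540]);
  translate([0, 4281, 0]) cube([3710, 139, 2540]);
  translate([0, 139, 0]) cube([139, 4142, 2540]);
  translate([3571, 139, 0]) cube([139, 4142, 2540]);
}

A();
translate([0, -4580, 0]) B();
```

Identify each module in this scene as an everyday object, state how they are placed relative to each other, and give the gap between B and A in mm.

The house frame's nearest face is 160 mm from the spool's −y face.

A is a spool. B is a house frame. The house frame is on the floor beside the spool on its −y side. The gap between the house frame and the spool is 160 mm.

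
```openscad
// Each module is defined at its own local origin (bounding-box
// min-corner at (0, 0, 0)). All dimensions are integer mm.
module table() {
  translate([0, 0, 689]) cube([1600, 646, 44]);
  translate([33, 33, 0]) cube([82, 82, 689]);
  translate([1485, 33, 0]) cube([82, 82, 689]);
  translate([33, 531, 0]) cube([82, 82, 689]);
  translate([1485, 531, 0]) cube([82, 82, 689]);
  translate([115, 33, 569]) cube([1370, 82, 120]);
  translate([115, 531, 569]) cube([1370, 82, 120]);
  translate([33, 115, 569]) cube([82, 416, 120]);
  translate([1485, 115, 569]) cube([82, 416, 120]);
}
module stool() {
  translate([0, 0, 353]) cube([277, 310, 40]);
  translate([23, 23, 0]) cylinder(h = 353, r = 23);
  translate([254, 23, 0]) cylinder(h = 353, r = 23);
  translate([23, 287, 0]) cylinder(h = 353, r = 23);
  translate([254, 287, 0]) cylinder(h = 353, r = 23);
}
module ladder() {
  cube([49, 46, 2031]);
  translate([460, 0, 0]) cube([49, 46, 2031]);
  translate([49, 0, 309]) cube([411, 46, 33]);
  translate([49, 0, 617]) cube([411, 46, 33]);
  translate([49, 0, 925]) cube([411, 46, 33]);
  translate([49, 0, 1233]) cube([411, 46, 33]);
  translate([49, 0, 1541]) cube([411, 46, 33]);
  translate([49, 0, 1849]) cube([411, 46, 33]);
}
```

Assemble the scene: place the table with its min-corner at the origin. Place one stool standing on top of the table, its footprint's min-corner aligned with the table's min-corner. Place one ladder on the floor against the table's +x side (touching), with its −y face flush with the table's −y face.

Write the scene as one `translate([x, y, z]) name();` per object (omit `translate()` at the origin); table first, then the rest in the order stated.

table();
translate([0, 0, 733]) stool();
translate([1600, 0, 0]) ladder();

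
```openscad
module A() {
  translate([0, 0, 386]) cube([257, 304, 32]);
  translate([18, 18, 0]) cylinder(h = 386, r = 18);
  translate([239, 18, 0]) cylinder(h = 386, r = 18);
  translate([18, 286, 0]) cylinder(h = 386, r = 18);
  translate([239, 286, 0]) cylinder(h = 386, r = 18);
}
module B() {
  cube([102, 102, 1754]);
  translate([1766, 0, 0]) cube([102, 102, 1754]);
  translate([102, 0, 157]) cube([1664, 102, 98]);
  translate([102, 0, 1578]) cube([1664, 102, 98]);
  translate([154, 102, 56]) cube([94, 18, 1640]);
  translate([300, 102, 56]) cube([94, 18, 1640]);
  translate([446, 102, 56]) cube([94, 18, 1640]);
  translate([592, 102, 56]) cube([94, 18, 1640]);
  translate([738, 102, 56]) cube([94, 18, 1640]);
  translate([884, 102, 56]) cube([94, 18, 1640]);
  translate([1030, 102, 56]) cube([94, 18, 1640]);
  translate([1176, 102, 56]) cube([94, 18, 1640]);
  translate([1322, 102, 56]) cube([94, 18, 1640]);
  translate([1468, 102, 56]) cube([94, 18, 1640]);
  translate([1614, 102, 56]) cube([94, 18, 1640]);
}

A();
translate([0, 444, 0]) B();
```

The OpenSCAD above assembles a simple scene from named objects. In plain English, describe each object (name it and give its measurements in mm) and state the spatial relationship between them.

A is a four-legged stool. The seat is a 257×304×32 mm slab whose top surface is at z = 418 mm; four round legs, each 36 mm in diameter, run from the floor (z = 0) to the underside of the seat, each leg's axis is inset half a diameter from the nearest pair of seat edges (so the leg's bounding box is flush with the corner).

B is a fence section. Two 102×102 mm posts, 1754 mm tall, stand on the floor with a clear span of 1664 mm between their inner faces. Two horizontal rails of 102×98 mm section span the gap between the posts with their undersides at z = 157 mm and z = 1578 mm, flush with the posts' −y face. 11 pickets, each 94 mm wide, 18 mm thick and 1640 mm tall, are fixed to the +y face of the rails with their bottoms at z = 56 mm, evenly spaced across the span with equal gaps (rounded down to the nearest mm) at the −x end and between each pair — any rounding remainder accumulates at the +x end.

The fence section is on the floor beside the stool on its +y side.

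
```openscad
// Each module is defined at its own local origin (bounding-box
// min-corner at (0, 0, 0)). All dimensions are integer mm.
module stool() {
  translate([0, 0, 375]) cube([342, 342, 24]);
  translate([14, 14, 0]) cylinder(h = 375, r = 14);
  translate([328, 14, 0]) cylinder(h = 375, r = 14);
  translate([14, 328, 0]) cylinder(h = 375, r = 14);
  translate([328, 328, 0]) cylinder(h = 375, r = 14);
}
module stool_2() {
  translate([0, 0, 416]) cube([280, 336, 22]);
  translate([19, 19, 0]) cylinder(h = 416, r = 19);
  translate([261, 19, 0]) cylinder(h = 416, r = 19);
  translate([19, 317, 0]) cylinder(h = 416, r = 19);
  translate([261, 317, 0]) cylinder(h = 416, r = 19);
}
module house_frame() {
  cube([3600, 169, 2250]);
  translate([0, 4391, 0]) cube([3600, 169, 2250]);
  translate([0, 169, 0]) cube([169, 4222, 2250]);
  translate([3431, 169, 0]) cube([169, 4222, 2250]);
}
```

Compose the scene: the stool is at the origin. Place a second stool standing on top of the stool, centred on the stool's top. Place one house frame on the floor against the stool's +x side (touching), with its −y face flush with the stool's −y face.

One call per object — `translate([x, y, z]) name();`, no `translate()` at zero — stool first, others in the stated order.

stool();
translate([31, 3, 399]) stool_2();
translate([342, 0, 0]) house_frame();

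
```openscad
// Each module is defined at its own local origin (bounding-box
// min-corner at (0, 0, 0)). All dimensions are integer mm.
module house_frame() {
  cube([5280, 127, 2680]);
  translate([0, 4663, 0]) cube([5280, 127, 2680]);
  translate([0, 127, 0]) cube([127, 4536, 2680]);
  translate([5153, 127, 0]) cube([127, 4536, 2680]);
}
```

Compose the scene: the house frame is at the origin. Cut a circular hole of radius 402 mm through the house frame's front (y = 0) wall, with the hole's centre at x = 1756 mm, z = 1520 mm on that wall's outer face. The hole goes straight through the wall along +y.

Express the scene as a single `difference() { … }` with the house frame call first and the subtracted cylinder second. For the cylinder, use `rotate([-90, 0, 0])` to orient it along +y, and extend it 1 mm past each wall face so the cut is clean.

difference() {
  house_frame();
  translate([1756, -1, 1520]) rotate([-90, 0, 0]) cylinder(h = 129, r = 402);
}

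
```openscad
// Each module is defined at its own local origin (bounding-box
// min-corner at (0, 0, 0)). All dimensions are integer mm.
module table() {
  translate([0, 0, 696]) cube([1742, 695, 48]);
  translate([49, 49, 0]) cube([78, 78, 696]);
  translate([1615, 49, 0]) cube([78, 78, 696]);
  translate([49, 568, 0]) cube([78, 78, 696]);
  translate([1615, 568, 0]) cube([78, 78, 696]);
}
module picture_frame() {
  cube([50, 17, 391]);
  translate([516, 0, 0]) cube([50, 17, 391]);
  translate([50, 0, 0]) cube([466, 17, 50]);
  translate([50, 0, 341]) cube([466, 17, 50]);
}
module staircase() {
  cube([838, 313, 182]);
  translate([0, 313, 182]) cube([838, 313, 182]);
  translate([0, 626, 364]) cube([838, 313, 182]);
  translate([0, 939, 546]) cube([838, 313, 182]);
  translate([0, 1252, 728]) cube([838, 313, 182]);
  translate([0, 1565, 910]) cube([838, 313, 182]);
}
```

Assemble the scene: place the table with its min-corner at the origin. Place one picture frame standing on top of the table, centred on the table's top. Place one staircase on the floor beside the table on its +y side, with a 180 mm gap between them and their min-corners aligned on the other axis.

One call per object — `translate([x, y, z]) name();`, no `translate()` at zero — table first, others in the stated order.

table();
translate([588, 339, 744]) picture_frame();
translate([0, 875, 0]) staircase();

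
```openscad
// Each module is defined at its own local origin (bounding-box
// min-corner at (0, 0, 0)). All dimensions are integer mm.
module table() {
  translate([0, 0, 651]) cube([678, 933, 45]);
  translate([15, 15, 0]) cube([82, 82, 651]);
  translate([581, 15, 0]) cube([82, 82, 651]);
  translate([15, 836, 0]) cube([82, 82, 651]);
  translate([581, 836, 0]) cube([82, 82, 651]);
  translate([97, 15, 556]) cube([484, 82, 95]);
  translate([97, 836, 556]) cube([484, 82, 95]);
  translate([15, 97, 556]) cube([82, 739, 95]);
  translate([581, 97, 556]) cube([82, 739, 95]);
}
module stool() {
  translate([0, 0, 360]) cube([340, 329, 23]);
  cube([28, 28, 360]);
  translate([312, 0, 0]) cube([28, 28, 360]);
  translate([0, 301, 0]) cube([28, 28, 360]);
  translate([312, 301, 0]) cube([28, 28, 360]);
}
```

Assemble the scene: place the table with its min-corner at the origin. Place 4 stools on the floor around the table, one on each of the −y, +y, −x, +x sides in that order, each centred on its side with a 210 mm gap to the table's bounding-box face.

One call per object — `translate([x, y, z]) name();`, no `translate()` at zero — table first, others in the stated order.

table();
translate([169, -539, 0]) stool();
translate([169, 1143, 0]) stool();
translate([-550, 302, 0]) stool();
translate([888, 302, 0]) stool();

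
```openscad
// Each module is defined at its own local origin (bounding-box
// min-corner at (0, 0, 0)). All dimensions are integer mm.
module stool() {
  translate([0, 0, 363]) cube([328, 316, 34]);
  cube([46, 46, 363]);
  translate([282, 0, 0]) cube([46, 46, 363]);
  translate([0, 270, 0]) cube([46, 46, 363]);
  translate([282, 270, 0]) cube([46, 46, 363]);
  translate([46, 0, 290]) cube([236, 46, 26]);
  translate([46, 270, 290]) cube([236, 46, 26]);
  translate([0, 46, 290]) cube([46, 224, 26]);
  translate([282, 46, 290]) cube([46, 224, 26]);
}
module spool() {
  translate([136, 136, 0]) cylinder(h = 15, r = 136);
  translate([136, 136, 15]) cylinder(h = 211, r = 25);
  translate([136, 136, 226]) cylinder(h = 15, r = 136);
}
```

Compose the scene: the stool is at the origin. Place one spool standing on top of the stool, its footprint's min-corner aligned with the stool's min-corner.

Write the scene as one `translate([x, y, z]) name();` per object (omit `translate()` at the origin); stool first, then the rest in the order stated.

stool();
translate([0, 0, 397]) spool();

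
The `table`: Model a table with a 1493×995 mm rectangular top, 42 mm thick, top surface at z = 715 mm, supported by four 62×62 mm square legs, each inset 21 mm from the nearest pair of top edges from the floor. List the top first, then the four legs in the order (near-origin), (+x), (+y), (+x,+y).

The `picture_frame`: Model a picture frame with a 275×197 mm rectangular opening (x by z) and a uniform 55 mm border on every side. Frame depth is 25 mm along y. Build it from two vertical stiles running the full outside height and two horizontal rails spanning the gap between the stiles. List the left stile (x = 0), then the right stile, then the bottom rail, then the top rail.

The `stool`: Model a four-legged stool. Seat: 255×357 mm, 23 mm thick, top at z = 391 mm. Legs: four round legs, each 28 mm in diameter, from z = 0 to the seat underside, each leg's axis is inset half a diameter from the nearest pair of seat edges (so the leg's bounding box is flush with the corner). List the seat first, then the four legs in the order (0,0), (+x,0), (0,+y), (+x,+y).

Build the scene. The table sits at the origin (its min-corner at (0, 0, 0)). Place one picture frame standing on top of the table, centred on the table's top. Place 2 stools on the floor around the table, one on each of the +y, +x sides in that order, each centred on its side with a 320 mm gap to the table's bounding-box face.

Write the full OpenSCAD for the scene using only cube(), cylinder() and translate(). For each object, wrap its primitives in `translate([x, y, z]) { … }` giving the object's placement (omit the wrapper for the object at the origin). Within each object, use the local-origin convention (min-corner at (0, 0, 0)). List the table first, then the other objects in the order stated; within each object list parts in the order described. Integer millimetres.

translate([0, 0, 673]) cube([1493, 995, 42]);
translate([21, 21, 0]) cube([62, 62, 673]);
translate([1410, 21, 0]) cube([62, 62, 673]);
translate([21, 912, 0]) cube([62, 62, 673]);
translate([1410, 912, 0]) cube([62, 62, 673]);
translate([554, 485, 715]) {
  cube([55, 25, 307]);
  translate([330, 0, 0]) cube([55, 25, 307]);
  translate([55, 0, 0]) cube([275, 25, 55]);
  translate([55, 0, 252]) cube([275, 25, 55]);
}
translate([619, 1315, 0]) {
  translate([0, 0, 368]) cube([255, 357, 23]);
  translate([14, 14, 0]) cylinder(h = 368, r = 14);
  translate([241, 14, 0]) cylinder(h = 368, r = 14);
  translate([14, 343, 0]) cylinder(h = 368, r = 14);
  translate([241, 343, 0]) cylinder(h = 368, r = 14);
}
translate([1813, 319, 0]) {
  translate([0, 0, 368]) cube([255, 357, 23]);
  translate([14, 14, 0]) cylinder(h = 368, r = 14);
  translate([241, 14, 0]) cylinder(h = 368, r = 14);
  translate([14, 343, 0]) cylinder(h = 368, r = 14);
  translate([241, 343, 0]) cylinder(h = 368, r = 14);
}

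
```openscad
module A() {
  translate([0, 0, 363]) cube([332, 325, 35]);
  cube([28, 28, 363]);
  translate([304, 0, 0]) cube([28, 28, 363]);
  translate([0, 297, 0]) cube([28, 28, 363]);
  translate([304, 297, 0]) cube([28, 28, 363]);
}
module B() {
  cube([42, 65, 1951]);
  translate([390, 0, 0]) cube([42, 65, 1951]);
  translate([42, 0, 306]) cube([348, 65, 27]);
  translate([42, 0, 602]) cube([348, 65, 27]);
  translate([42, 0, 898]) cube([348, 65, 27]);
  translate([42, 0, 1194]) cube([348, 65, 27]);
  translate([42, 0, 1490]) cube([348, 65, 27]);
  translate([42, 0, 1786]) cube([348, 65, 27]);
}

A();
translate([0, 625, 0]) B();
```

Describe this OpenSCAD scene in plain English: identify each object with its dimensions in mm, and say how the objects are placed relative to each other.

A is a four-legged stool. The seat is 332×325 mm, 35 mm thick, top at z = 398 mm. It stands on four square legs, each 28×28 mm in cross-section, from z = 0 to the seat underside, each flush with a corner of the seat.

B is a straight ladder. Two 42×65 mm vertical rails, 1951 mm tall, stand 432 mm apart (outside-to-outside) with their front faces coplanar on the −y side. 6 rungs, each 65 mm deep and 27 mm tall, span between the inner faces of the rails, front faces flush with the rails. The lowest rung's underside is at z = 306 mm and rungs are spaced 296 mm apart (underside to underside).

The ladder is on the floor beside the stool on its +y side.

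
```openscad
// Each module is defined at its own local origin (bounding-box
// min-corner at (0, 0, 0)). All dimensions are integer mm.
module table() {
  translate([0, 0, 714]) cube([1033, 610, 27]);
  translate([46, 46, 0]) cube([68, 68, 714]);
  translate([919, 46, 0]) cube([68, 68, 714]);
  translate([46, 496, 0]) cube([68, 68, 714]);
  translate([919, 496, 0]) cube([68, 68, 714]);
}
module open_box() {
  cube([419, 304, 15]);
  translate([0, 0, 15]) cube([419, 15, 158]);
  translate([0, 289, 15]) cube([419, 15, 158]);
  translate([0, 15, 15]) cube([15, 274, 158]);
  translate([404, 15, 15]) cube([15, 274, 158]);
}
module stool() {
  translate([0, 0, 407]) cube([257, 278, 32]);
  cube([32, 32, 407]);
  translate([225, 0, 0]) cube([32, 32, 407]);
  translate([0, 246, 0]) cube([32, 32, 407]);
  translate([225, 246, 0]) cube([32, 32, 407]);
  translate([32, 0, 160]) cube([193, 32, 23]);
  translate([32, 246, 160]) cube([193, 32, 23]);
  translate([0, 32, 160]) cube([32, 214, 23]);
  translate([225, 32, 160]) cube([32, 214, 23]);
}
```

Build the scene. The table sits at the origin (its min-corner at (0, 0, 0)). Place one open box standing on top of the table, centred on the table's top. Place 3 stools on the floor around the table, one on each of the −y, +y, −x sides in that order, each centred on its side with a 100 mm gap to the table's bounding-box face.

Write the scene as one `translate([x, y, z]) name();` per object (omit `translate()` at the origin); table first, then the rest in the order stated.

table();
translate([307, 153, 741]) open_box();
translate([388, -378, 0]) stool();
translate([388, 710, 0]) stool();
translate([-357, 166, 0]) stool();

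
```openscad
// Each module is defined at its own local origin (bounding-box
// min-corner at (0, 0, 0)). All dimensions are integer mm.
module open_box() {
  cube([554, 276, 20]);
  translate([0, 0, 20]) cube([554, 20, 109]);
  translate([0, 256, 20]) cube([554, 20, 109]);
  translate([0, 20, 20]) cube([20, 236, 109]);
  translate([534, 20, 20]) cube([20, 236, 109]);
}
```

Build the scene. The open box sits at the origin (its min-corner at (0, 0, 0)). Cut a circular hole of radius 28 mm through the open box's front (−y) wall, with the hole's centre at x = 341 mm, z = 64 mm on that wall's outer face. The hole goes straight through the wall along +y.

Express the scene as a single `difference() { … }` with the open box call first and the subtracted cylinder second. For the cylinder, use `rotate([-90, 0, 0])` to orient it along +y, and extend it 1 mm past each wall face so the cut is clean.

difference() {
  open_box();
  translate([341, -1, 64]) rotate([-90, 0, 0]) cylinder(h = 22, r = 28);
}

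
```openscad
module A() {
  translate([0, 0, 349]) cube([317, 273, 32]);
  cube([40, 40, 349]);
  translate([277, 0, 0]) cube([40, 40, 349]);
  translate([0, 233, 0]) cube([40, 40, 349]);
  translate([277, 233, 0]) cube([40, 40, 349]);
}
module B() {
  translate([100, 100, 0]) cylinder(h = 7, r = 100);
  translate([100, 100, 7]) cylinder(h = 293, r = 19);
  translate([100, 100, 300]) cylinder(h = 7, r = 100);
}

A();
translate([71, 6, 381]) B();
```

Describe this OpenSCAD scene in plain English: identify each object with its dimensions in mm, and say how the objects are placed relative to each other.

A is a four-legged stool. The seat is 317×273 mm, 32 mm thick, top at z = 381 mm. It stands on four square legs, each 40×40 mm in cross-section, from z = 0 to the seat underside, each flush with a corner of the seat.

B is a spool: two coaxial disc flanges of radius 100 mm and thickness 7 mm, joined by a core cylinder of radius 19 mm and height 293 mm. The lower flange rests on z = 0 and the three cylinders share a vertical axis.

The spool is on top of the stool.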